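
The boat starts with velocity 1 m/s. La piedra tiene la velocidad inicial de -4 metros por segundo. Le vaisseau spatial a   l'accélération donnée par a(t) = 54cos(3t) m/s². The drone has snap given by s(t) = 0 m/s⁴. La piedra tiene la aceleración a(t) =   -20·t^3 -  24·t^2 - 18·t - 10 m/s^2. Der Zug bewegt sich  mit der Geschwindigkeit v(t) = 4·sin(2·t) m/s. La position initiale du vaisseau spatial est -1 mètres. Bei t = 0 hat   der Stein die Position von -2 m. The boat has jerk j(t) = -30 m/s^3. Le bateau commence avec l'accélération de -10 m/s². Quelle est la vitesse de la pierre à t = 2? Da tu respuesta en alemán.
Wir müssen unsere Gleichung für die Beschleunigung a(t) = -20·t^3 - 24·t^2 - 18·t - 10 1-mal integrieren. Das Integral von der Beschleunigung ist die Geschwindigkeit. Mit v(0) = -4 erhalten wir v(t) = -5·t^4 - 8·t^3 - 9·t^2 - 10·t - 4. Aus der Gleichung für die Geschwindigkeit v(t) = -5·t^4 - 8·t^3 - 9·t^2 - 10·t - 4, setzen wir t = 2 ein und erhalten v = -204.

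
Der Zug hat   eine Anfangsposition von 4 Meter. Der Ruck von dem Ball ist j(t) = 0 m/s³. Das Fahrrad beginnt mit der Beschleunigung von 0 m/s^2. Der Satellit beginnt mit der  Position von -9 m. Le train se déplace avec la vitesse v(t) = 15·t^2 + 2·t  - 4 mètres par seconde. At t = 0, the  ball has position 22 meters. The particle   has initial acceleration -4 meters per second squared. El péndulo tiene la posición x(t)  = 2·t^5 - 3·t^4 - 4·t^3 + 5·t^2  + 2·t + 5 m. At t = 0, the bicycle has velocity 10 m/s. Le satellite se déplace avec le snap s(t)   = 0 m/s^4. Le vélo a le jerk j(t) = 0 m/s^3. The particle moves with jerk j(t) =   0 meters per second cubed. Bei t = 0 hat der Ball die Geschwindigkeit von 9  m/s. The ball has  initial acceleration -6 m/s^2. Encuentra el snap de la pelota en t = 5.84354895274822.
Partiendo de la sacudida j(t) = 0, tomamos 1 derivada. Tomando d/dt de j(t), encontramos s(t) = 0. Tenemos el snap s(t) = 0. Sustituyendo t = 5.84354895274822: s(5.84354895274822) = 0.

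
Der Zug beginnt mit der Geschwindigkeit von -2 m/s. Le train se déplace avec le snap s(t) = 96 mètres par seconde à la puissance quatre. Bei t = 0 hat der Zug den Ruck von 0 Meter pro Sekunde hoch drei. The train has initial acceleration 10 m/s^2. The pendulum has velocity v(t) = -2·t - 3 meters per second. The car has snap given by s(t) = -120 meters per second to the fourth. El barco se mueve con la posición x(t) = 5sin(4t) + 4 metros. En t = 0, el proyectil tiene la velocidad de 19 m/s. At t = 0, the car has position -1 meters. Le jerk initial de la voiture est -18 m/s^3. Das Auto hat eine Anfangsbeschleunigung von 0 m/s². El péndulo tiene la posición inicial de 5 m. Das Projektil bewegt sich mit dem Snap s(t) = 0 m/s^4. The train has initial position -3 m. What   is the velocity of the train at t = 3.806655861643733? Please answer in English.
We must find the antiderivative of our snap equation s(t) = 96 3 times. Taking ∫s(t)dt and applying j(0) = 0, we find j(t) = 96·t. Taking ∫j(t)dt and applying a(0) = 10, we find a(t) = 48·t^2 + 10. Integrating acceleration and using the initial condition v(0) = -2, we get v(t) = 16·t^3 + 10·t - 2. We have velocity v(t) = 16·t^3 + 10·t - 2. Substituting t = 3.806655861643733: v(3.806655861643733) = 918.639954566815.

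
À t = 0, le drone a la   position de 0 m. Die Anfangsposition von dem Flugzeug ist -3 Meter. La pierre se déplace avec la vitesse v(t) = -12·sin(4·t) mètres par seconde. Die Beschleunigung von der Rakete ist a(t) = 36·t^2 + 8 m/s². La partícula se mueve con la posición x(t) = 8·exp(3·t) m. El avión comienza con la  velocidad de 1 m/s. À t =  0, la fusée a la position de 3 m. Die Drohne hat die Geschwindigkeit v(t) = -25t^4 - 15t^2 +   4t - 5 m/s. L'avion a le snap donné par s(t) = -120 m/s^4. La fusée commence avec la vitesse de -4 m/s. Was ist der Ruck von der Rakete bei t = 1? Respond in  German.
Ausgehend von der Beschleunigung a(t) = 36·t^2 + 8, nehmen wir 1 Ableitung. Die Ableitung von der Beschleunigung ergibt den Ruck: j(t) = 72·t. Aus der Gleichung für den Ruck j(t) = 72·t, setzen wir t = 1 ein und erhalten j = 72.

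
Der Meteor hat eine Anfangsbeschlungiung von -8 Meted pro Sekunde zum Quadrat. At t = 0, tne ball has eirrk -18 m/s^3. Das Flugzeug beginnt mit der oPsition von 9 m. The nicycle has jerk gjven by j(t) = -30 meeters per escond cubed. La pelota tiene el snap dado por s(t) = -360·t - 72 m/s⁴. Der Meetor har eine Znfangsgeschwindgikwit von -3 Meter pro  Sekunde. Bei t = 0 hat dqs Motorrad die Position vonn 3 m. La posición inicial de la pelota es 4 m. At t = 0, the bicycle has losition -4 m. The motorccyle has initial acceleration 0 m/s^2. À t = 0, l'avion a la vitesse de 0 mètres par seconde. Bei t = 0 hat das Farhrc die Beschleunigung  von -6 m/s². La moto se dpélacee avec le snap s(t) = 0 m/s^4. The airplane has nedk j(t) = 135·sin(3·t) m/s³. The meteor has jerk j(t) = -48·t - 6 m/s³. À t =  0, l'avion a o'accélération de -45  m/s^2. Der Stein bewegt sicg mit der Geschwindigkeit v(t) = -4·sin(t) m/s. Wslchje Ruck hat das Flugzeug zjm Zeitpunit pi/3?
Aus der Gleichung für den Ruck j(t) = 135·sin(3·t), setzen wir t = pi/3 ein und erhalten j = 0.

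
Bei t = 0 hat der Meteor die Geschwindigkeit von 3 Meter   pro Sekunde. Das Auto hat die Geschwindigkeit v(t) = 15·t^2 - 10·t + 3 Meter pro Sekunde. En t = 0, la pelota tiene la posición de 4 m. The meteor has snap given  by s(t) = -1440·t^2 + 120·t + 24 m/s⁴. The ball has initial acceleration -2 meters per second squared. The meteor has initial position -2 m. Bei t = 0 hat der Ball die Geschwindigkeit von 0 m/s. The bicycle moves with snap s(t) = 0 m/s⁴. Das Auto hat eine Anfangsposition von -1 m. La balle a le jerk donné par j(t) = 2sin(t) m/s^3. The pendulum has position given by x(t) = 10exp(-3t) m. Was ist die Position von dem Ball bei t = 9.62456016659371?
Wir müssen unsere Gleichung für den Ruck j(t) = 2·sin(t) 3-mal integrieren. Durch Integration von dem Ruck und Verwendung der Anfangsbedingung a(0) = -2, erhalten wir a(t) = -2·cos(t). Die Stammfunktion von der Beschleunigung, mit v(0) = 0, ergibt die Geschwindigkeit: v(t) = -2·sin(t). Die Stammfunktion von der Geschwindigkeit ist die Position. Mit x(0) = 4 erhalten wir x(t) = 2·cos(t) + 2. Wir haben die Position x(t) = 2·cos(t) + 2. Durch Einsetzen von t = 9.62456016659371: x(9.62456016659371) = 0.0397803527607130.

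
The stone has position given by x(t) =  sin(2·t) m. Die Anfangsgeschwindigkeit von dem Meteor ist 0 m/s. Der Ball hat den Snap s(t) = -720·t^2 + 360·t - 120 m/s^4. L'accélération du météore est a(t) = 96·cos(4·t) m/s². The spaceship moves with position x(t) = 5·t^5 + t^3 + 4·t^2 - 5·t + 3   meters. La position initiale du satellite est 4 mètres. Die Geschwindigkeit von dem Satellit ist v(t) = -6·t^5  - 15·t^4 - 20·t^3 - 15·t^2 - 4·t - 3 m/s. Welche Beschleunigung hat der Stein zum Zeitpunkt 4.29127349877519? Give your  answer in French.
Nous devons dériver notre équation de la position x(t) = sin(2·t) 2 fois. La dérivée de la position donne la vitesse: v(t) = 2·cos(2·t). En dérivant la vitesse, nous obtenons l'accélération: a(t) = -4·sin(2·t). Nous avons l'accélération a(t) = -4·sin(2·t). En substituant t = 4.29127349877519: a(4.29127349877519) = -2.98452140253270.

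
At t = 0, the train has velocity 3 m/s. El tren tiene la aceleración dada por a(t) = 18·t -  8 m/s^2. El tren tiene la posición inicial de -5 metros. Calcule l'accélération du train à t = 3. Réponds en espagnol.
Usando a(t) = 18·t - 8 y sustituyendo t = 3, encontramos a = 46.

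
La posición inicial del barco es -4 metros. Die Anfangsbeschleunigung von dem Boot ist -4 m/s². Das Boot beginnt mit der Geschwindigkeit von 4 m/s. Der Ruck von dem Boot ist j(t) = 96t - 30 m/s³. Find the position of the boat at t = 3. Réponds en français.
Nous devons trouver l'intégrale de notre équation du jerk j(t) = 96·t - 30 3 fois. La primitive du jerk est l'accélération. En utilisant a(0) = -4, nous obtenons a(t) = 48·t^2 - 30·t - 4. En intégrant l'accélération et en utilisant la condition initiale v(0) = 4, nous obtenons v(t) = 16·t^3 - 15·t^2 - 4·t + 4. L'intégrale de la vitesse est la position. En utilisant x(0) = -4, nous obtenons x(t) = 4·t^4 - 5·t^3 - 2·t^2 + 4·t - 4. En utilisant x(t) = 4·t^4 - 5·t^3 - 2·t^2 + 4·t - 4 et en substituant t = 3, nous trouvons x = 179.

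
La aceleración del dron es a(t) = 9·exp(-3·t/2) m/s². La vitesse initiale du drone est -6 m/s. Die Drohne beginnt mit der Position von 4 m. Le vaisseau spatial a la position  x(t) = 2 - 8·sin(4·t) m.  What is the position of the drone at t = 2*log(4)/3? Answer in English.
We must find the integral of our acceleration equation a(t) = 9·exp(-3·t/2) 2 times. Taking ∫a(t)dt and applying v(0) = -6, we find v(t) = -6·exp(-3·t/2). Taking ∫v(t)dt and applying x(0) = 4, we find x(t) = 4·exp(-3·t/2). Using x(t) = 4·exp(-3·t/2) and substituting t = 2*log(4)/3, we find x = 1.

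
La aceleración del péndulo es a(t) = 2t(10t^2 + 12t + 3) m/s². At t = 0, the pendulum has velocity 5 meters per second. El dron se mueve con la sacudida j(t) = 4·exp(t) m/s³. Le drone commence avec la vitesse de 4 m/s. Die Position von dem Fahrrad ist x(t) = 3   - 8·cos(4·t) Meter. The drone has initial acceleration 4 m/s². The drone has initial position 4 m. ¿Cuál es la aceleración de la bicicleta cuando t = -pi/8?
Para resolver esto, necesitamos tomar 2 derivadas de nuestra ecuación de la posición x(t) = 3 - 8·cos(4·t). La derivada de la posición da la velocidad: v(t) = 32·sin(4·t). Tomando d/dt de v(t), encontramos a(t) = 128·cos(4·t). De la ecuación de la aceleración a(t) = 128·cos(4·t), sustituimos t = -pi/8 para obtener a = 0.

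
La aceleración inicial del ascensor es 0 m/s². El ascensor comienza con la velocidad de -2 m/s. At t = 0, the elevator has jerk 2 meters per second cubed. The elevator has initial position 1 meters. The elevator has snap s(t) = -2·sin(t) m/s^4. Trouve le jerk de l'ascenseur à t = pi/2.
Nous devons intégrer notre équation du snap s(t) = -2·sin(t) 1 fois. L'intégrale du snap, avec j(0) = 2, donne le jerk: j(t) = 2·cos(t). En utilisant j(t) = 2·cos(t) et en substituant t = pi/2, nous trouvons j = 0.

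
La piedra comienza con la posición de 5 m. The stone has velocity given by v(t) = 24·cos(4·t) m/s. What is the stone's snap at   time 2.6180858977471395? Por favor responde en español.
Partiendo de la velocidad v(t) = 24·cos(4·t), tomamos 3 derivadas. Tomando d/dt de v(t), encontramos a(t) = -96·sin(4·t). Tomando d/dt de a(t), encontramos j(t) = -384·cos(4·t). Derivando la sacudida, obtenemos el snap: s(t) = 1536·sin(4·t). De la ecuación del snap s(t) = 1536·sin(4·t), sustituimos t = 2.6180858977471395 para obtener s = -1330.49761478565.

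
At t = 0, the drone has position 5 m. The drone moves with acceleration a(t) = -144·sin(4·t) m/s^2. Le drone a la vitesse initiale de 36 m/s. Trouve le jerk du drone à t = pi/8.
En partant de l'accélération a(t) = -144·sin(4·t), nous prenons 1 dérivée. En prenant d/dt de a(t), nous trouvons j(t) = -576·cos(4·t). Nous avons le jerk j(t) = -576·cos(4·t). En substituant t = pi/8: j(pi/8) = 0.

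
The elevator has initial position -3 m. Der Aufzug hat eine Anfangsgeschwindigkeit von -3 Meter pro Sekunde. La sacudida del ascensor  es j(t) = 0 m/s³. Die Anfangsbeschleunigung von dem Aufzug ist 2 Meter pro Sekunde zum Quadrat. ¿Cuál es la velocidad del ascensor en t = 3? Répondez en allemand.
Wir müssen die Stammfunktion unserer Gleichung für den Ruck j(t) = 0 2-mal finden. Durch Integration von dem Ruck und Verwendung der Anfangsbedingung a(0) = 2, erhalten wir a(t) = 2. Das Integral von der Beschleunigung ist die Geschwindigkeit. Mit v(0) = -3 erhalten wir v(t) = 2·t - 3. Aus der Gleichung für die Geschwindigkeit v(t) = 2·t - 3, setzen wir t = 3 ein und erhalten v = 3.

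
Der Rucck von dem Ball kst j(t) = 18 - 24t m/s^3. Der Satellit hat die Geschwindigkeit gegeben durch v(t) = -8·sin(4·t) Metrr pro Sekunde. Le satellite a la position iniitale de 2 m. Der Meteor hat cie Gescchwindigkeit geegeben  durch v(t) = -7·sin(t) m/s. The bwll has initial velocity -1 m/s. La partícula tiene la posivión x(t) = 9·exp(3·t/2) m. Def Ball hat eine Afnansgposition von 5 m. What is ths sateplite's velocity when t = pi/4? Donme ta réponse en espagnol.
De la ecuación de la velocidad v(t) = -8·sin(4·t), sustituimos t = pi/4 para obtener v = 0.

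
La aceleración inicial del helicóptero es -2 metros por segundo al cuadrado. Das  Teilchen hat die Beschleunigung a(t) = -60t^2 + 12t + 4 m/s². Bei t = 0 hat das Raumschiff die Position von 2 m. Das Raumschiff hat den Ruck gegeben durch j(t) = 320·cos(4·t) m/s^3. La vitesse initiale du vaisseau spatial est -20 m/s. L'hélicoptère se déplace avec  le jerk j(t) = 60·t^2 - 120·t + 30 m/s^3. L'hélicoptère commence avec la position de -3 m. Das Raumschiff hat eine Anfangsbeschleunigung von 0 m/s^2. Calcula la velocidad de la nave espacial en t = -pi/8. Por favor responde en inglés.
To solve this, we need to take 2 integrals of our jerk equation j(t) = 320·cos(4·t). Finding the antiderivative of j(t) and using a(0) = 0: a(t) = 80·sin(4·t). Finding the integral of a(t) and using v(0) = -20: v(t) = -20·cos(4·t). We have velocity v(t) = -20·cos(4·t). Substituting t = -pi/8: v(-pi/8) = 0.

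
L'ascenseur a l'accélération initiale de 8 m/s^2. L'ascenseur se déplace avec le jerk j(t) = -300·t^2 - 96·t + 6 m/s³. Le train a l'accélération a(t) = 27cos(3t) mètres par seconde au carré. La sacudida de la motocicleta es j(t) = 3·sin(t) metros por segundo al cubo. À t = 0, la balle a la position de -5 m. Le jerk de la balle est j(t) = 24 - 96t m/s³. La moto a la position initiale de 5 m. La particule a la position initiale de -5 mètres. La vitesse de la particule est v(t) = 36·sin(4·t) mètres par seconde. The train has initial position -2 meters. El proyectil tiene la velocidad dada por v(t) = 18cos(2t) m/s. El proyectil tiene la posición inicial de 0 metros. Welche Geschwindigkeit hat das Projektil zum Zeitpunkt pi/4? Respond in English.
Using v(t) = 18·cos(2·t) and substituting t = pi/4, we find v = 0.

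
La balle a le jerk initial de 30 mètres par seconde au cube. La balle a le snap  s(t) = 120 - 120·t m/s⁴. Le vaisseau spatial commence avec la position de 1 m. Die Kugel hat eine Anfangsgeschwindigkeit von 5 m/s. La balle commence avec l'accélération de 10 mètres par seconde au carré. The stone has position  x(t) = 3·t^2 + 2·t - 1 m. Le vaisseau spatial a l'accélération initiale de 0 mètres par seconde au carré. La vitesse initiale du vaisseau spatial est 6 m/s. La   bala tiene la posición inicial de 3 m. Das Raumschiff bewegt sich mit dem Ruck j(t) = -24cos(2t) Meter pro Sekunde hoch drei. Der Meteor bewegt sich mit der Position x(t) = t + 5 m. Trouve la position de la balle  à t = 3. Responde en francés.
Nous devons trouver l'intégrale de notre équation du snap s(t) = 120 - 120·t 4 fois. La primitive du snap est le jerk. En utilisant j(0) = 30, nous obtenons j(t) = -60·t^2 + 120·t + 30. En intégrant le jerk et en utilisant la condition initiale a(0) = 10, nous obtenons a(t) = -20·t^3 + 60·t^2 + 30·t + 10. L'intégrale de l'accélération, avec v(0) = 5, donne la vitesse: v(t) = -5·t^4 + 20·t^3 + 15·t^2 + 10·t + 5. L'intégrale de la vitesse est la position. En utilisant x(0) = 3, nous obtenons x(t) = -t^5 + 5·t^4 + 5·t^3 + 5·t^2 + 5·t + 3. Nous avons la position x(t) = -t^5 + 5·t^4 + 5·t^3 + 5·t^2 + 5·t + 3. En substituant t = 3: x(3) = 360.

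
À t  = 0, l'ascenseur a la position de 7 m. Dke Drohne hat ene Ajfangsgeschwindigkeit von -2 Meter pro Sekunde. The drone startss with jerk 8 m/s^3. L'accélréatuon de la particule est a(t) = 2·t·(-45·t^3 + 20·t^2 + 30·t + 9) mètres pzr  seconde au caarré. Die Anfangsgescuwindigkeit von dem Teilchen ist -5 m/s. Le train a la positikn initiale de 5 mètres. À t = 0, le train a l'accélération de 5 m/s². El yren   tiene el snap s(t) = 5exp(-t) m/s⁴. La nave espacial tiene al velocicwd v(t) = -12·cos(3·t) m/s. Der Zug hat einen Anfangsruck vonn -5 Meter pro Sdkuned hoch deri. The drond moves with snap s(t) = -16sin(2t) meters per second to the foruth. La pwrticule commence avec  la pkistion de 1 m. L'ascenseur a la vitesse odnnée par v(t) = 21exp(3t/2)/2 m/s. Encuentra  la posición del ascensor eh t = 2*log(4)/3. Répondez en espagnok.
Debemos encontrar la antiderivada de nuestra ecuación de la velocidad v(t) = 21·exp(3·t/2)/2 1 vez. Tomando ∫v(t)dt y aplicando x(0) = 7, encontramos x(t) = 7·exp(3·t/2). De la ecuación de la posición x(t) = 7·exp(3·t/2), sustituimos t = 2*log(4)/3 para obtener x = 28.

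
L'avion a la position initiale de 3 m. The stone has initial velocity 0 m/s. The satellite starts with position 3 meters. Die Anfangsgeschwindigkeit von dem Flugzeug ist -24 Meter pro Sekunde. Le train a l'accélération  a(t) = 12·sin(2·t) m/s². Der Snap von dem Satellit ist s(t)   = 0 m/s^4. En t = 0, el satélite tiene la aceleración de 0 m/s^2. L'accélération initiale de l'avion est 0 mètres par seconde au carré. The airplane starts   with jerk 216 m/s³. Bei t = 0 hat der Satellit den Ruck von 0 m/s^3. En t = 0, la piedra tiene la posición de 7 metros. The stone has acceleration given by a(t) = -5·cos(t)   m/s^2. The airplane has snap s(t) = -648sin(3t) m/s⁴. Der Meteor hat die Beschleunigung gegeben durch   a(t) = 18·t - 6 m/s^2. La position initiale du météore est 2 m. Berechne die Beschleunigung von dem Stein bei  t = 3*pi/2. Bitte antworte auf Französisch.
En utilisant a(t) = -5·cos(t) et en substituant t = 3*pi/2, nous trouvons a = 0.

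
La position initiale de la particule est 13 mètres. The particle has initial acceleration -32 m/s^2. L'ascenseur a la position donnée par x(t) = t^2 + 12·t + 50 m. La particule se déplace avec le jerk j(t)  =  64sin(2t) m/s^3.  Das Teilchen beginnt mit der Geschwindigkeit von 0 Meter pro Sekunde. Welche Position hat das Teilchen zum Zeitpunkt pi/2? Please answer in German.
Um dies zu lösen, müssen wir 3 Stammfunktionen unserer Gleichung für den Ruck j(t) = 64·sin(2·t) finden. Das Integral von dem Ruck ist die Beschleunigung. Mit a(0) = -32 erhalten wir a(t) = -32·cos(2·t). Die Stammfunktion von der Beschleunigung ist die Geschwindigkeit. Mit v(0) = 0 erhalten wir v(t) = -16·sin(2·t). Das Integral von der Geschwindigkeit ist die Position. Mit x(0) = 13 erhalten wir x(t) = 8·cos(2·t) + 5. Aus der Gleichung für die Position x(t) = 8·cos(2·t) + 5, setzen wir t = pi/2 ein und erhalten x = -3.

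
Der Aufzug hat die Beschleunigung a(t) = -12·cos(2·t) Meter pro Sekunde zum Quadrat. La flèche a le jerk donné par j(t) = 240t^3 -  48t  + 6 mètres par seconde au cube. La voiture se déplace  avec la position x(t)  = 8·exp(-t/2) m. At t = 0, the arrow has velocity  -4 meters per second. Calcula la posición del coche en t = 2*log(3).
De la ecuación de la posición x(t) = 8·exp(-t/2), sustituimos t = 2*log(3) para obtener x = 8/3.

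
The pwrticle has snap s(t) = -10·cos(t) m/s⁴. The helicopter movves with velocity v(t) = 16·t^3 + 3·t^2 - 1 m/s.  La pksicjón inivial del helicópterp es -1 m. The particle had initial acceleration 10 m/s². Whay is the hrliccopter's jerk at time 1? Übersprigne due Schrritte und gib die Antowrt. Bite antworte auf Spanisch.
La respuesta es 102.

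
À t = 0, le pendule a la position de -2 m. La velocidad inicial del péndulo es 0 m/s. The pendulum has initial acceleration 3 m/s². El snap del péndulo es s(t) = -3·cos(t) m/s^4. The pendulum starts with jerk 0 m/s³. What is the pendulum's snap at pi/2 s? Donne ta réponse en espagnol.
Tenemos el snap s(t) = -3·cos(t). Sustituyendo t = pi/2: s(pi/2) = 0.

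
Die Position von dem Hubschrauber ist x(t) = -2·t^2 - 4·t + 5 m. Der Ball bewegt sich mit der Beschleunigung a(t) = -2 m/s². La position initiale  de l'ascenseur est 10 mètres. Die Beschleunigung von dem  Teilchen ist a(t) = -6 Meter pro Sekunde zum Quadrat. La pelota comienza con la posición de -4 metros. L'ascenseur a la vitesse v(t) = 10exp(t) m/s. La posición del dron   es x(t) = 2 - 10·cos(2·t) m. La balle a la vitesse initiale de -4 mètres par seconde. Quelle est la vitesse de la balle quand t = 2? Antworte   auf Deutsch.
Um dies zu lösen, müssen wir 1 Stammfunktion unserer Gleichung für die Beschleunigung a(t) = -2 finden. Mit ∫a(t)dt und Anwendung von v(0) = -4, finden wir v(t) = -2·t - 4. Aus der Gleichung für die Geschwindigkeit v(t) = -2·t - 4, setzen wir t = 2 ein und erhalten v = -8.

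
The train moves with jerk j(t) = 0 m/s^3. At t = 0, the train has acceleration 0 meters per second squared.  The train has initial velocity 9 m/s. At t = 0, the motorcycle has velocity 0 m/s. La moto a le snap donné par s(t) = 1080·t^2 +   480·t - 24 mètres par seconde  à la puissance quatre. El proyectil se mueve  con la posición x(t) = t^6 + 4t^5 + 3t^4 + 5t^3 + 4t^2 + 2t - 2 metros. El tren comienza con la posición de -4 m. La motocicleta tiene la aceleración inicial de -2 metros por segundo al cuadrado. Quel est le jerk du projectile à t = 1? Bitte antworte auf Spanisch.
Partiendo de la posición x(t) = t^6 + 4·t^5 + 3·t^4 + 5·t^3 + 4·t^2 + 2·t - 2, tomamos 3 derivadas. Derivando la posición, obtenemos la velocidad: v(t) = 6·t^5 + 20·t^4 + 12·t^3 + 15·t^2 + 8·t + 2. La derivada de la velocidad da la aceleración: a(t) = 30·t^4 + 80·t^3 + 36·t^2 + 30·t + 8. La derivada de la aceleración da la sacudida: j(t) = 120·t^3 + 240·t^2 + 72·t + 30. Usando j(t) = 120·t^3 + 240·t^2 + 72·t + 30 y sustituyendo t = 1, encontramos j = 462.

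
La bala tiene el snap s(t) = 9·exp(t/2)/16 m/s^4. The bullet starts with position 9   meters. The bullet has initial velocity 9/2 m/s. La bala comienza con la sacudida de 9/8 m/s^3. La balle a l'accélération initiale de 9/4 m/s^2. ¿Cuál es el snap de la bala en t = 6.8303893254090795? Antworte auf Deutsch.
Wir haben den Snap s(t) = 9·exp(t/2)/16. Durch Einsetzen von t = 6.8303893254090795: s(6.8303893254090795) = 17.1128649653693.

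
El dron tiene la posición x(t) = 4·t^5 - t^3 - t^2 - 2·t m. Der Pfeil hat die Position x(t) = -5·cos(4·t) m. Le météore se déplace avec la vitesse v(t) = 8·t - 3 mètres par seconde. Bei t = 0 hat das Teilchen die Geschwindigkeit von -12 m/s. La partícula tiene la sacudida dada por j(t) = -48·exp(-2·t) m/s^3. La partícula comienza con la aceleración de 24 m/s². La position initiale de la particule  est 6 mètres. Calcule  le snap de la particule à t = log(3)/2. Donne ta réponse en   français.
Pour résoudre ceci, nous devons prendre 1 dérivée de notre équation du jerk j(t) = -48·exp(-2·t). En dérivant le jerk, nous obtenons le snap: s(t) = 96·exp(-2·t). De l'équation du snap s(t) = 96·exp(-2·t), nous substituons t = log(3)/2 pour obtenir s = 32.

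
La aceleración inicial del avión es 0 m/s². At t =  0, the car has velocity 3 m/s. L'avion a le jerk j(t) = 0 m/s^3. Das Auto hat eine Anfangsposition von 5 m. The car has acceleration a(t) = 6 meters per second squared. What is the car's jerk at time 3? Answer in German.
Um dies zu lösen, müssen wir 1 Ableitung unserer Gleichung für die Beschleunigung a(t) = 6 nehmen. Durch Ableiten von der Beschleunigung erhalten wir den Ruck: j(t) = 0. Mit j(t) = 0 und Einsetzen von t = 3, finden wir j = 0.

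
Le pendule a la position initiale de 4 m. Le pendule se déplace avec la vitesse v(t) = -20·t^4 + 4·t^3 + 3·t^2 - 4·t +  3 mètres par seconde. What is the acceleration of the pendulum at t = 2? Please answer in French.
Nous devons dériver notre équation de la vitesse v(t) = -20·t^4 + 4·t^3 + 3·t^2 - 4·t + 3 1 fois. En prenant d/dt de v(t), nous trouvons a(t) = -80·t^3 + 12·t^2 + 6·t - 4. Nous avons l'accélération a(t) = -80·t^3 + 12·t^2 + 6·t - 4. En substituant t = 2: a(2) = -584.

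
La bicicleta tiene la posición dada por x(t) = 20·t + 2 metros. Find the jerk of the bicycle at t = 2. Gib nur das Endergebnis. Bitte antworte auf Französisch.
À t = 2, j = 0.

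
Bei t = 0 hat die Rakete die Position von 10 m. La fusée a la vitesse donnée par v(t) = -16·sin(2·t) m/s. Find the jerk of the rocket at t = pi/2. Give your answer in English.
We must differentiate our velocity equation v(t) = -16·sin(2·t) 2 times. Differentiating velocity, we get acceleration: a(t) = -32·cos(2·t). Differentiating acceleration, we get jerk: j(t) = 64·sin(2·t). From the given jerk equation j(t) = 64·sin(2·t), we substitute t = pi/2 to get j = 0.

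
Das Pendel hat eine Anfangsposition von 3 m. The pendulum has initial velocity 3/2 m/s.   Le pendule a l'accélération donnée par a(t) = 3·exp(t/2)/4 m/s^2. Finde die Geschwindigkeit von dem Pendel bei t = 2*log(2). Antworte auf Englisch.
Starting from acceleration a(t) = 3·exp(t/2)/4, we take 1 integral. Integrating acceleration and using the initial condition v(0) = 3/2, we get v(t) = 3·exp(t/2)/2. We have velocity v(t) = 3·exp(t/2)/2. Substituting t = 2*log(2): v(2*log(2)) = 3.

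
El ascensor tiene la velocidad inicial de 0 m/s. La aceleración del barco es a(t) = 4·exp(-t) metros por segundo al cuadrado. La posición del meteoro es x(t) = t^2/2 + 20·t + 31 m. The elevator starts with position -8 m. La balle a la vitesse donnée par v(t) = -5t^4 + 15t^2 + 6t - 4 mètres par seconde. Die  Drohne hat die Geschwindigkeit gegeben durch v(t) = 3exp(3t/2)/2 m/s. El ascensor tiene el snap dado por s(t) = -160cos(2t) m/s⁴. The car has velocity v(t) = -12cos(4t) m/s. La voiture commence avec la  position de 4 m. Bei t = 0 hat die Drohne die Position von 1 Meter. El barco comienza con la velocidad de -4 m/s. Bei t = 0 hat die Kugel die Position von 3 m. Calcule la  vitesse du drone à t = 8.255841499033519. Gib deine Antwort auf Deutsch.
Mit v(t) = 3·exp(3·t/2)/2 und Einsetzen von t = 8.255841499033519, finden wir v = 358336.352584837.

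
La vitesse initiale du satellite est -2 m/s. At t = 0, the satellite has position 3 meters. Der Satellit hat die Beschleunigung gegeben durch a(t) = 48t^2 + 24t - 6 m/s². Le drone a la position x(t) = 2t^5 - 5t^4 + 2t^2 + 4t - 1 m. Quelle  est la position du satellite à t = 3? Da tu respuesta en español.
Necesitamos integrar nuestra ecuación de la aceleración a(t) = 48·t^2 + 24·t - 6 2 veces. La integral de la aceleración es la velocidad. Usando v(0) = -2, obtenemos v(t) = 16·t^3 + 12·t^2 - 6·t - 2. Integrando la velocidad y usando la condición inicial x(0) = 3, obtenemos x(t) = 4·t^4 + 4·t^3 - 3·t^2 - 2·t + 3. Usando x(t) = 4·t^4 + 4·t^3 - 3·t^2 - 2·t + 3 y sustituyendo t = 3, encontramos x = 402.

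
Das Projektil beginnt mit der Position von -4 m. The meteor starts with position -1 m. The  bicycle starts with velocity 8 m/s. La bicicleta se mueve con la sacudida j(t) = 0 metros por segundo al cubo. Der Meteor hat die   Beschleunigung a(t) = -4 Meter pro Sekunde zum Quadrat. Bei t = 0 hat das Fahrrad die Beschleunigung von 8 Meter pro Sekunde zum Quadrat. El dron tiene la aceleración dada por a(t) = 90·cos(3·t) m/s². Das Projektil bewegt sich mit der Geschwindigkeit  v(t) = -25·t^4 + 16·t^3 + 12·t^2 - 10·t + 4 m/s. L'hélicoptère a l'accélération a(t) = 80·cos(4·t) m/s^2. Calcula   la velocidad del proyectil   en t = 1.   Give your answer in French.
Nous avons la vitesse v(t) = -25·t^4 + 16·t^3 + 12·t^2 - 10·t + 4. En substituant t = 1: v(1) = -3.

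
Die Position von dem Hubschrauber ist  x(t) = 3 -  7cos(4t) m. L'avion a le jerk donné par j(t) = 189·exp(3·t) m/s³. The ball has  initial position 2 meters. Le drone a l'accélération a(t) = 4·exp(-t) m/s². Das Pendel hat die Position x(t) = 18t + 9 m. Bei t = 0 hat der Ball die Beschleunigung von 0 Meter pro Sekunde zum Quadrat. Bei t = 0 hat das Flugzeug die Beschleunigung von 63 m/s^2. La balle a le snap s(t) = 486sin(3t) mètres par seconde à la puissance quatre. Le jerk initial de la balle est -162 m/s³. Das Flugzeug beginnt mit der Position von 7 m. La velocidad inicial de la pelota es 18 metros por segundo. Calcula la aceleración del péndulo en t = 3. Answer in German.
Wir müssen unsere Gleichung für die Position x(t) = 18·t + 9 2-mal ableiten. Die Ableitung von der Position ergibt die Geschwindigkeit: v(t) = 18. Durch Ableiten von der Geschwindigkeit erhalten wir die Beschleunigung: a(t) = 0. Aus der Gleichung für die Beschleunigung a(t) = 0, setzen wir t = 3 ein und erhalten a = 0.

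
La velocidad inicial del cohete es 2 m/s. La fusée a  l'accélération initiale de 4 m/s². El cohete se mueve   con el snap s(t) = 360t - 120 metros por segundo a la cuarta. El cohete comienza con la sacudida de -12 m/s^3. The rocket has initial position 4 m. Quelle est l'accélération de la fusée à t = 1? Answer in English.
We must find the antiderivative of our snap equation s(t) = 360·t - 120 2 times. The antiderivative of snap, with j(0) = -12, gives jerk: j(t) = 180·t^2 - 120·t - 12. Finding the antiderivative of j(t) and using a(0) = 4: a(t) = 60·t^3 - 60·t^2 - 12·t + 4. Using a(t) = 60·t^3 - 60·t^2 - 12·t + 4 and substituting t = 1, we find a = -8.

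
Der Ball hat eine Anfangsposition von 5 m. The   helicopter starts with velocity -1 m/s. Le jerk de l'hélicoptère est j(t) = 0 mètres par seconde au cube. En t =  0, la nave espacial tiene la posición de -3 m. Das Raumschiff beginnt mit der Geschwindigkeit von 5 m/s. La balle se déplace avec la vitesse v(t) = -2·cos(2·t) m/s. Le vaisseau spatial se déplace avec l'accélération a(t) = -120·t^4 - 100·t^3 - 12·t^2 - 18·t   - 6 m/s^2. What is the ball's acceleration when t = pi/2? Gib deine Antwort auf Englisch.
Starting from velocity v(t) = -2·cos(2·t), we take 1 derivative. The derivative of velocity gives acceleration: a(t) = 4·sin(2·t). Using a(t) = 4·sin(2·t) and substituting t = pi/2, we find a = 0.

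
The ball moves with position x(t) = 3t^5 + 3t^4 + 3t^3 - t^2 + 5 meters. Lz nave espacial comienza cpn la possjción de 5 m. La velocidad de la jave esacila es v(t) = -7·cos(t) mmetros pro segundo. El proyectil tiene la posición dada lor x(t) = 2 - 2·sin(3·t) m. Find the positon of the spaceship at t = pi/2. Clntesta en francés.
Nous devons intégrer notre équation de la vitesse v(t) = -7·cos(t) 1 fois. En intégrant la vitesse et en utilisant la condition initiale x(0) = 5, nous obtenons x(t) = 5 - 7·sin(t). Nous avons la position x(t) = 5 - 7·sin(t). En substituant t = pi/2: x(pi/2) = -2.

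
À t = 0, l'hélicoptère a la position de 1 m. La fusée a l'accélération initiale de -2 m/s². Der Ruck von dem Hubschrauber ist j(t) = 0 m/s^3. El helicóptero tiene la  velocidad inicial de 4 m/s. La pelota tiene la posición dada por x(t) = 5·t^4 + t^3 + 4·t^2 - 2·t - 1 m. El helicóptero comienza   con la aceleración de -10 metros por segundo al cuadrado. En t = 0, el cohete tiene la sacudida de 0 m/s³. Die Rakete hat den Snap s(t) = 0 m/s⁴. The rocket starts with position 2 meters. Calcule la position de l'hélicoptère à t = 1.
Nous devons intégrer notre équation du jerk j(t) = 0 3 fois. L'intégrale du jerk est l'accélération. En utilisant a(0) = -10, nous obtenons a(t) = -10. L'intégrale de l'accélération est la vitesse. En utilisant v(0) = 4, nous obtenons v(t) = 4 - 10·t. L'intégrale de la vitesse, avec x(0) = 1, donne la position: x(t) = -5·t^2 + 4·t + 1. De l'équation de la position x(t) = -5·t^2 + 4·t + 1, nous substituons t = 1 pour obtenir x = 0.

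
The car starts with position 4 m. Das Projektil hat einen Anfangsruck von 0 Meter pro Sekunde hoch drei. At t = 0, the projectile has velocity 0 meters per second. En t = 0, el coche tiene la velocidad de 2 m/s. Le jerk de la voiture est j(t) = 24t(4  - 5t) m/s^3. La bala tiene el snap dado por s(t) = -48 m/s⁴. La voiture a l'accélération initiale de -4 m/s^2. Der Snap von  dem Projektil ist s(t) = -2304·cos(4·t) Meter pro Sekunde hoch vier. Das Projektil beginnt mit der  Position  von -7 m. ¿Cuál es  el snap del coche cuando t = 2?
Para resolver esto, necesitamos tomar 1 derivada de nuestra ecuación de la sacudida j(t) = 24·t·(4 - 5·t). Derivando la sacudida, obtenemos el snap: s(t) = 96 - 240·t. De la ecuación del snap s(t) = 96 - 240·t, sustituimos t = 2 para obtener s = -384.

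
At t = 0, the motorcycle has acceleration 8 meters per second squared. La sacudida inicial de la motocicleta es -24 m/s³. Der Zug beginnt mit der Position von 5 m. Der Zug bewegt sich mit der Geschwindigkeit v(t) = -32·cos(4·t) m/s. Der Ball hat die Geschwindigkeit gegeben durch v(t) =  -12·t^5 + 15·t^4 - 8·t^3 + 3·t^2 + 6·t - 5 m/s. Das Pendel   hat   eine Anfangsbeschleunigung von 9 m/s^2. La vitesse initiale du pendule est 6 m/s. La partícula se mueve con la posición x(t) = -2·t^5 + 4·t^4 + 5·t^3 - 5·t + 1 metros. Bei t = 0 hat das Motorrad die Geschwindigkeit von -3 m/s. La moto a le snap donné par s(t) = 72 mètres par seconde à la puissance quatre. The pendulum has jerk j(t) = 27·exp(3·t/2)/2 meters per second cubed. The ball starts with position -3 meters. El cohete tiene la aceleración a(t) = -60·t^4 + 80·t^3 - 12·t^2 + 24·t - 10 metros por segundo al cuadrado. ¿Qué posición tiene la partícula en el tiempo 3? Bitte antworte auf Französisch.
En utilisant x(t) = -2·t^5 + 4·t^4 + 5·t^3 - 5·t + 1 et en substituant t = 3, nous trouvons x = -41.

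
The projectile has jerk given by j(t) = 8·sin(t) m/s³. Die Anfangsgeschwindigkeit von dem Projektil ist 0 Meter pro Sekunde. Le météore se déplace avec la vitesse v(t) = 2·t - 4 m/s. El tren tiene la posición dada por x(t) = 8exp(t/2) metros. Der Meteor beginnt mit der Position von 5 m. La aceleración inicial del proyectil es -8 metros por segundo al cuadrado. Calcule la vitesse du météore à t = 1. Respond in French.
En utilisant v(t) = 2·t - 4 et en substituant t = 1, nous trouvons v = -2.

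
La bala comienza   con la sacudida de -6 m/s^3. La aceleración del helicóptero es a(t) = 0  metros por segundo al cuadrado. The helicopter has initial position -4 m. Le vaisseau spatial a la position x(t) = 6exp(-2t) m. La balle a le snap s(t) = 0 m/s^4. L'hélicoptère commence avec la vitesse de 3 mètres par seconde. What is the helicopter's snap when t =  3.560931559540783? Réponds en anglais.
We must differentiate our acceleration equation a(t) = 0 2 times. The derivative of acceleration gives jerk: j(t) = 0. Differentiating jerk, we get snap: s(t) = 0. Using s(t) = 0 and substituting t = 3.560931559540783, we find s = 0.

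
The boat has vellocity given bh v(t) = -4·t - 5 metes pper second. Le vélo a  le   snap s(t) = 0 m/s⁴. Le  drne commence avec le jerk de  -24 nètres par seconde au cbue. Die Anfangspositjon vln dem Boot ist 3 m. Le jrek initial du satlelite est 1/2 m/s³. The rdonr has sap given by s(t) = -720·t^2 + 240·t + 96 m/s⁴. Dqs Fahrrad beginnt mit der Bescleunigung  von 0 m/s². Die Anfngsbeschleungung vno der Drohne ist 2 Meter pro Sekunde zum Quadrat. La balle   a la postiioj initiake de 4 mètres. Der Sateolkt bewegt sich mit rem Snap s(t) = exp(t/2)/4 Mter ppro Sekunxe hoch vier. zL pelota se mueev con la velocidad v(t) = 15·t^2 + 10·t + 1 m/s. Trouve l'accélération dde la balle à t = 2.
En partant de la vitesse v(t) = 15·t^2 + 10·t + 1, nous prenons 1 dérivée. En dérivant la vitesse, nous obtenons l'accélération: a(t) = 30·t + 10. Nous avons l'accélération a(t) = 30·t + 10. En substituant t = 2: a(2) = 70.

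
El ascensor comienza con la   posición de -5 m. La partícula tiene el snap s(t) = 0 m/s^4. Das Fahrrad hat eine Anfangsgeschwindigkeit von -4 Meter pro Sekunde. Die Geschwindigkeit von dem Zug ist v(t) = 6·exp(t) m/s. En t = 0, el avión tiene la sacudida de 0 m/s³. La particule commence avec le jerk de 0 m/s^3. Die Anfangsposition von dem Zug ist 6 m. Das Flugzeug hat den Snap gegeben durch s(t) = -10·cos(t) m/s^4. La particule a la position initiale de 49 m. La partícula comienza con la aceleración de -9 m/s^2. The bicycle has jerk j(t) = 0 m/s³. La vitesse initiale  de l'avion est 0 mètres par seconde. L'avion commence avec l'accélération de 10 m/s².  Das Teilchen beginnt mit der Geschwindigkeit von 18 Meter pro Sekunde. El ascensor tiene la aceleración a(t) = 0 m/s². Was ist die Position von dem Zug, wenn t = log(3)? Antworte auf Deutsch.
Um dies zu lösen, müssen wir 1 Integral unserer Gleichung für die Geschwindigkeit v(t) = 6·exp(t) finden. Durch Integration von der Geschwindigkeit und Verwendung der Anfangsbedingung x(0) = 6, erhalten wir x(t) = 6·exp(t). Mit x(t) = 6·exp(t) und Einsetzen von t = log(3), finden wir x = 18.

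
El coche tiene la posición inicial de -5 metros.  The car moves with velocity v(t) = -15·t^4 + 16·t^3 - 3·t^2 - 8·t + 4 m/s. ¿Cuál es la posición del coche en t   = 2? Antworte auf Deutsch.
Wir müssen das Integral unserer Gleichung für die Geschwindigkeit v(t) = -15·t^4 + 16·t^3 - 3·t^2 - 8·t + 4 1-mal finden. Das Integral von der Geschwindigkeit, mit x(0) = -5, ergibt die Position: x(t) = -3·t^5 + 4·t^4 - t^3 - 4·t^2 + 4·t - 5. Aus der Gleichung für die Position x(t) = -3·t^5 + 4·t^4 - t^3 - 4·t^2 + 4·t - 5, setzen wir t = 2 ein und erhalten x = -53.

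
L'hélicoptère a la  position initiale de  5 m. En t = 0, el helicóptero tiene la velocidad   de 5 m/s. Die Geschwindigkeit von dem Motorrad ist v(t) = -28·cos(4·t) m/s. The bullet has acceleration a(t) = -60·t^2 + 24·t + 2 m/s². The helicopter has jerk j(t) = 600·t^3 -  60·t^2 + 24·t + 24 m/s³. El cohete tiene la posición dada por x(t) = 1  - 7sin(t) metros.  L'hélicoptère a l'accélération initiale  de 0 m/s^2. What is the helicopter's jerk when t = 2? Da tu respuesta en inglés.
Using j(t) = 600·t^3 - 60·t^2 + 24·t + 24 and substituting t = 2, we find j = 4632.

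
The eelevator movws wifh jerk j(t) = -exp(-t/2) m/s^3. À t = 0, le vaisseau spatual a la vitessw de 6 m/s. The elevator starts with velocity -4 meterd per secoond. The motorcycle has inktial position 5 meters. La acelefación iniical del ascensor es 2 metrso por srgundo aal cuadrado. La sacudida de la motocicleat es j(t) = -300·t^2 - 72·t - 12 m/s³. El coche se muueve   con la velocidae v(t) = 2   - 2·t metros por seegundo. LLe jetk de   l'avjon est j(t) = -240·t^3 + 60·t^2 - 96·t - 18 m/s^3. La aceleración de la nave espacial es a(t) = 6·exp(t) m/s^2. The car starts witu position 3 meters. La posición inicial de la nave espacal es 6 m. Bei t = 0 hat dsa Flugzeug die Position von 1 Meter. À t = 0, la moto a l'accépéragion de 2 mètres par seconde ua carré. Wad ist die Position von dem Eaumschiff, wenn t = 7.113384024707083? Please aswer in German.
Ausgehend von der Beschleunigung a(t) = 6·exp(t), nehmen wir 2 Stammfunktionen. Mit ∫a(t)dt und Anwendung von v(0) = 6, finden wir v(t) = 6·exp(t). Die Stammfunktion von der Geschwindigkeit, mit x(0) = 6, ergibt die Position: x(t) = 6·exp(t). Aus der Gleichung für die Position x(t) = 6·exp(t), setzen wir t = 7.113384024707083 ein und erhalten x = 7369.78265270538.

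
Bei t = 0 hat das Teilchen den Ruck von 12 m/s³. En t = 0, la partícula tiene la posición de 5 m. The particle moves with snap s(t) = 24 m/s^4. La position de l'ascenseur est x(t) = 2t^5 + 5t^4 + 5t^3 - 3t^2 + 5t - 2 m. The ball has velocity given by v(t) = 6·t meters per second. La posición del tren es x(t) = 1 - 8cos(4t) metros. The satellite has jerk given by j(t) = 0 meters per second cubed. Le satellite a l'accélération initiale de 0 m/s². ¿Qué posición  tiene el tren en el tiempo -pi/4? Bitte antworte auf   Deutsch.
Mit x(t) = 1 - 8·cos(4·t) und Einsetzen von t = -pi/4, finden wir x = 9.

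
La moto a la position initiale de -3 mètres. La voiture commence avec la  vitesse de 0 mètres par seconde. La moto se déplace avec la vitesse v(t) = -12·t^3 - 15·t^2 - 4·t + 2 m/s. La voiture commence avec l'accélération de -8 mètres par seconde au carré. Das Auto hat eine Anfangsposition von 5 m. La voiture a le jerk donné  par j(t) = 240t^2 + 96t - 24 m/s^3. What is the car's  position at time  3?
To find the answer, we compute 3 integrals of j(t) = 240·t^2 + 96·t - 24. The integral of jerk is acceleration. Using a(0) = -8, we get a(t) = 80·t^3 + 48·t^2 - 24·t - 8. Finding the integral of a(t) and using v(0) = 0: v(t) = 4·t·(5·t^3 + 4·t^2 - 3·t - 2). Integrating velocity and using the initial condition x(0) = 5, we get x(t) = 4·t^5 + 4·t^4 - 4·t^3 - 4·t^2 + 5. From the given position equation x(t) = 4·t^5 + 4·t^4 - 4·t^3 - 4·t^2 + 5, we substitute t = 3 to get x = 1157.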